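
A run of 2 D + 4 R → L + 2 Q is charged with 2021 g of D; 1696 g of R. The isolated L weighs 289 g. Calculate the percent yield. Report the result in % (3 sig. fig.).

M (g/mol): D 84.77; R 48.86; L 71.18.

n(D) = 2021 / 84.77 = 23.84 mol
n(R) = 1696 / 48.86 = 34.71 mol
n/ν for D = 23.84/2 = 11.92
n/ν for R = 34.71/4 = 8.678
Smallest n/ν is R → limiting reagent.
theoretical n(L) = (1/4) × 34.71 = 8.678 mol → 617.7 g
% yield = 289 / 617.7 × 100 = 46.79 %

46.8 %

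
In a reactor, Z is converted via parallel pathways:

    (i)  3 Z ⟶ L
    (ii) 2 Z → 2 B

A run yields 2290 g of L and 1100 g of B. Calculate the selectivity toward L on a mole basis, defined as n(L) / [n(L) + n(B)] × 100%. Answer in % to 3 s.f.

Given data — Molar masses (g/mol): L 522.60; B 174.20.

41.0 %

n(L) = 2290 / 522.60 = 4.382 mol
n(B) = 1100 / 174.20 = 6.315 mol
selectivity = 4.382/(4.382+6.315) × 100 = 40.96 %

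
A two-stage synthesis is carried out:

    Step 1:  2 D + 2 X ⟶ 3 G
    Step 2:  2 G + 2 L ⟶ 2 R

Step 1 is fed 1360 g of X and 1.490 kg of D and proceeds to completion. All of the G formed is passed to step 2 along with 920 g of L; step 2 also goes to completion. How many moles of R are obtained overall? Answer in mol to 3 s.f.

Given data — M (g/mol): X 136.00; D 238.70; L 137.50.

6.69 mol

Step 1:
n(X) = 1360 / 136.00 = 10.00 mol
n(D) = 1.490×1000 / 238.70 = 6.242 mol
n/ν for X = 10.00/2 = 5.000
n/ν for D = 6.242/2 = 3.121
Smallest n/ν is D → limiting reagent.
n(G) produced = (3/2) × 6.242 = 9.363 mol
Step 2:
n(G) available = 9.363 mol
n(L) = 920.0 / 137.50 = 6.691 mol
n/ν for G = 9.363/2 = 4.682
n/ν for L = 6.691/2 = 3.346
Smallest n/ν is L → limiting reagent.
n(R) = (2/2) × 6.691 = 6.691 mol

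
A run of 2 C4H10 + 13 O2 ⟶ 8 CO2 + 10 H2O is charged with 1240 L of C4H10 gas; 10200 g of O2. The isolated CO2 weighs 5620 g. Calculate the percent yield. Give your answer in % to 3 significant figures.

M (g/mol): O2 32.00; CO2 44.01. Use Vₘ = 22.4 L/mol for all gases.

65.1 %

n(C4H10) = 1240 / 22.4 = 55.36 mol
n(O2) = 10200 / 32.00 = 318.8 mol
n/ν for C4H10 = 55.36/2 = 27.68
n/ν for O2 = 318.8/13 = 24.52
Smallest n/ν is O2 → limiting reagent.
theoretical n(CO2) = (8/13) × 318.8 = 196.2 mol → 8635 g
% yield = 5620 / 8635 × 100 = 65.08 %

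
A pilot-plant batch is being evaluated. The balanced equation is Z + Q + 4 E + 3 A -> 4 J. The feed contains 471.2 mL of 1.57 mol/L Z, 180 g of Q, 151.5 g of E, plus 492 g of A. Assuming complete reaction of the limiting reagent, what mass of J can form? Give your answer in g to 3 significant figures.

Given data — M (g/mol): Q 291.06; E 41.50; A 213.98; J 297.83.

n(Z) = 1.57 × 471.2/1000 = 0.7398 mol
n(Q) = 180.0 / 291.06 = 0.6184 mol
n(E) = 151.5 / 41.50 = 3.651 mol
n(A) = 492.0 / 213.98 = 2.299 mol
n/ν for Z = 0.7398/1 = 0.7398
n/ν for Q = 0.6184/1 = 0.6184
n/ν for E = 3.651/4 = 0.9128
n/ν for A = 2.299/3 = 0.7663
Smallest n/ν is Q → limiting reagent.
n(J) = (4/1) × 0.6184 = 2.474 mol
mass = 2.474 × 297.83 = 736.8 g

737 g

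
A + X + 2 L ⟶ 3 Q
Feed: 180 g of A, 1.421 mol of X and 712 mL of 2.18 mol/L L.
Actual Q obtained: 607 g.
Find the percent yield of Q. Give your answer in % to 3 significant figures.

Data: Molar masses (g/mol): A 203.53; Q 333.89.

n(A) = 180.0 / 203.53 = 0.8844 mol
n(X) = 1.421 mol
n(L) = 2.18 × 712.0/1000 = 1.552 mol
n/ν → A: 0.8844, X: 1.421, L: 0.7760; L is limiting.
theoretical n(Q) = (3/2) × 1.552 = 2.328 mol → 777.3 g
% yield = 607 / 777.3 × 100 = 78.09 %

78.1 %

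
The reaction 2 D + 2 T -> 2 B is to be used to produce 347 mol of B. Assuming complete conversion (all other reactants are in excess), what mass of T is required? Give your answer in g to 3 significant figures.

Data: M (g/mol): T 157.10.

54500 g

n(B) = 347.0 mol
n(T) = (2/2) × 347.0 = 347.0 mol
mass = 347.0 × 157.10 = 54510 g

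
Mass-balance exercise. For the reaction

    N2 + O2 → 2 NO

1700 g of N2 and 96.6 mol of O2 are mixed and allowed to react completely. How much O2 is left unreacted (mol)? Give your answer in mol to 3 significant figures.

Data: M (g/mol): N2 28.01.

n(N2) = 1700 / 28.01 = 60.69 mol
n(O2) = 96.60 mol
n/ν → N2: 60.69, O2: 96.60; N2 is limiting.
O2 consumed = (1/1) × 60.69 = 60.69 mol
O2 remaining = 96.60 − 60.69 = 35.91 mol

35.9 mol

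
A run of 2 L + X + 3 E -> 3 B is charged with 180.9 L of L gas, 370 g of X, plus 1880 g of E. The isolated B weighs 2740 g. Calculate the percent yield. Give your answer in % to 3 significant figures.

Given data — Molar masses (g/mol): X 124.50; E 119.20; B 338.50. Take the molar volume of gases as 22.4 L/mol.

90.8 %

n(L) = 180.9 / 22.4 = 8.076 mol
n(X) = 370.0 / 124.50 = 2.972 mol
n(E) = 1880 / 119.20 = 15.77 mol
n/ν for L = 8.076/2 = 4.038
n/ν for X = 2.972/1 = 2.972
n/ν for E = 15.77/3 = 5.257
Smallest n/ν is X → limiting reagent.
theoretical n(B) = (3/1) × 2.972 = 8.916 mol → 3018 g
% yield = 2740 / 3018 × 100 = 90.79 %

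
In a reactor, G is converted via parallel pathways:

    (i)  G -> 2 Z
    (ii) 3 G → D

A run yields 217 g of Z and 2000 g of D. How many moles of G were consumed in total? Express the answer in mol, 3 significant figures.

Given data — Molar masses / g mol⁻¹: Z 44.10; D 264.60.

25.1 mol

n(Z) = 217 / 44.10 = 4.921 mol
n(D) = 2000 / 264.60 = 7.559 mol
n(G) via (i) = (1/2)×4.921 = 2.461 mol
n(G) via (ii) = (3/1)×7.559 = 22.68 mol
total n(G) = 2.461 + 22.68 = 25.14 mol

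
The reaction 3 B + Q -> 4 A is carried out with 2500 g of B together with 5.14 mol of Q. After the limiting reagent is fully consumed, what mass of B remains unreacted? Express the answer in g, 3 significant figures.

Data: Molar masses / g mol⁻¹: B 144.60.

n(B) = 2500 / 144.60 = 17.29 mol
n(Q) = 5.140 mol
n/ν for B = 17.29/3 = 5.763
n/ν for Q = 5.140/1 = 5.140
Smallest n/ν is Q → limiting reagent.
B consumed = (3/1) × 5.140 = 15.42 mol
B remaining = 17.29 − 15.42 = 1.870 mol
mass = 1.870 × 144.60 = 270.4 g

270 g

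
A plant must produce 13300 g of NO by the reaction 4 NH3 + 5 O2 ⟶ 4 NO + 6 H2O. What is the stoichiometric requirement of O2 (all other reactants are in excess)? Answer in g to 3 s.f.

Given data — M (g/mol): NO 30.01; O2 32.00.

n(NO) = 13300 / 30.01 = 443.2 mol
n(O2) = (5/4) × 443.2 = 554.0 mol
mass = 554.0 × 32.00 = 17730 g

17700 g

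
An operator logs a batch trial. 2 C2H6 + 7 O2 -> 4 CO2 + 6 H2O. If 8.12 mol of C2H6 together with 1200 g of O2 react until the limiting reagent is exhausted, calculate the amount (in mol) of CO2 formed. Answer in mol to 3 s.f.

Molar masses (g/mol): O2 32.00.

n(C2H6) = 8.120 mol
n(O2) = 1200 / 32.00 = 37.50 mol
n/ν for C2H6 = 8.120/2 = 4.060
n/ν for O2 = 37.50/7 = 5.357
Smallest n/ν is C2H6 → limiting reagent.
n(CO2) = (4/2) × 8.120 = 16.24 mol

16.2 mol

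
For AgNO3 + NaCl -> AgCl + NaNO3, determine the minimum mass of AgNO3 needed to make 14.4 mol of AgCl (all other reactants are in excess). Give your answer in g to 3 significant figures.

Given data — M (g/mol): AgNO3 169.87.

2450 g

n(AgCl) = 14.40 mol
n(AgNO3) = (1/1) × 14.40 = 14.40 mol
mass = 14.40 × 169.87 = 2446 g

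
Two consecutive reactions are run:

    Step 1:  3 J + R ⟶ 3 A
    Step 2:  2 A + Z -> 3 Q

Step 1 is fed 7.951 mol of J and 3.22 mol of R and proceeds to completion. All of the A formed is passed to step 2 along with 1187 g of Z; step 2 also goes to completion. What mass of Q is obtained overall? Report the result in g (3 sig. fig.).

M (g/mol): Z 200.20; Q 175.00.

2090 g

Step 1:
n(J) = 7.951 mol
n(R) = 3.220 mol
n/ν for J = 7.951/3 = 2.650
n/ν for R = 3.220/1 = 3.220
Smallest n/ν is J → limiting reagent.
n(A) produced = (3/3) × 7.951 = 7.951 mol
Step 2:
n(A) available = 7.951 mol
n(Z) = 1187 / 200.20 = 5.929 mol
n/ν for A = 7.951/2 = 3.976
n/ν for Z = 5.929/1 = 5.929
Smallest n/ν is A → limiting reagent.
n(Q) = (3/2) × 7.951 = 11.93 mol
mass = 11.93 × 175.00 = 2088 g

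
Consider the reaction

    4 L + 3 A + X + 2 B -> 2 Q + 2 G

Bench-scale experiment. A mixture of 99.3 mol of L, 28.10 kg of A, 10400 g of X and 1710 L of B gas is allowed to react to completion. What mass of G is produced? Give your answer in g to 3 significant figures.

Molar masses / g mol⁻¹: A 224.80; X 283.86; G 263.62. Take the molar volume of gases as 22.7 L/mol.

13100 g

n(L) = 99.30 mol
n(A) = 28.10×1000 / 224.80 = 125.0 mol
n(X) = 10400 / 283.86 = 36.64 mol
n(B) = 1710 / 22.7 = 75.33 mol
n/ν for L = 99.30/4 = 24.83
n/ν for A = 125.0/3 = 41.67
n/ν for X = 36.64/1 = 36.64
n/ν for B = 75.33/2 = 37.67
Smallest n/ν is L → limiting reagent.
n(G) = (2/4) × 99.30 = 49.65 mol
mass = 49.65 × 263.62 = 13090 g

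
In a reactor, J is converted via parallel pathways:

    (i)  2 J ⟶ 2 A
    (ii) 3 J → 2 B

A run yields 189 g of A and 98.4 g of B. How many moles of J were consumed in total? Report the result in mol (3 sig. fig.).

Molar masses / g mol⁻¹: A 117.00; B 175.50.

n(A) = 189 / 117.00 = 1.615 mol
n(B) = 98.4 / 175.50 = 0.5607 mol
n(J) via (i) = (2/2)×1.615 = 1.615 mol
n(J) via (ii) = (3/2)×0.5607 = 0.8411 mol
total n(J) = 1.615 + 0.8411 = 2.456 mol

2.46 mol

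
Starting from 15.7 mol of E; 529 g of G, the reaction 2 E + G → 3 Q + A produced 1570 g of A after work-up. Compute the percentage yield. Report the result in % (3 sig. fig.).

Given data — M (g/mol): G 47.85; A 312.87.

n(E) = 15.70 mol
n(G) = 529.0 / 47.85 = 11.06 mol
n/ν → E: 7.850, G: 11.06; E is limiting.
theoretical n(A) = (1/2) × 15.70 = 7.850 mol → 2456 g
% yield = 1570 / 2456 × 100 = 63.93 %

63.9 %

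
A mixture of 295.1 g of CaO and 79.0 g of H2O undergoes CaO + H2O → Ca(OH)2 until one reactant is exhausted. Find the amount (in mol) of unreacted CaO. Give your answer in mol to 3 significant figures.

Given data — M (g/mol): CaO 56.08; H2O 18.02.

n(CaO) = 295.1 / 56.08 = 5.262 mol
n(H2O) = 79.00 / 18.02 = 4.384 mol
n/ν → CaO: 5.262, H2O: 4.384; H2O is limiting.
CaO consumed = (1/1) × 4.384 = 4.384 mol
CaO remaining = 5.262 − 4.384 = 0.8780 mol

0.878 mol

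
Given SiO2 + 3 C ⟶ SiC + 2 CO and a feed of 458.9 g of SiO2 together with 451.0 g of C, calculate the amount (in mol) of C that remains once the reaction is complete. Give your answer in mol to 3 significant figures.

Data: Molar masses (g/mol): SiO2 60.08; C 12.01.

n(SiO2) = 458.9 / 60.08 = 7.638 mol
n(C) = 451.0 / 12.01 = 37.55 mol
n/ν for SiO2 = 7.638/1 = 7.638
n/ν for C = 37.55/3 = 12.52
Smallest n/ν is SiO2 → limiting reagent.
C consumed = (3/1) × 7.638 = 22.91 mol
C remaining = 37.55 − 22.91 = 14.64 mol

14.6 mol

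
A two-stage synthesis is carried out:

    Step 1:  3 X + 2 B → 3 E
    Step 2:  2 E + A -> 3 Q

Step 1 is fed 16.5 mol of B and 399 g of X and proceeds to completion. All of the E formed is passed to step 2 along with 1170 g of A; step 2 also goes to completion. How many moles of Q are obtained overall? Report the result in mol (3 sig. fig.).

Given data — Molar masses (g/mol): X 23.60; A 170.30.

Step 1:
n(B) = 16.50 mol
n(X) = 399.0 / 23.60 = 16.91 mol
n/ν → B: 8.250, X: 5.637; X is limiting.
n(E) produced = (3/3) × 16.91 = 16.91 mol
Step 2:
n(E) available = 16.91 mol
n(A) = 1170 / 170.30 = 6.870 mol
n/ν → E: 8.455, A: 6.870; A is limiting.
n(Q) = (3/1) × 6.870 = 20.61 mol

20.6 mol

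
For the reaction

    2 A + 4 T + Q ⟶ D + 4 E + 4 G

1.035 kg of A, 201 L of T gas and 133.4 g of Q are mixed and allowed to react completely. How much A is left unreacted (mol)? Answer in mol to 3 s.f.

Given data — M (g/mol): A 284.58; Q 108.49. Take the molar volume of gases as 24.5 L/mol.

1.18 mol

n(A) = 1.035×1000 / 284.58 = 3.637 mol
n(T) = 201.0 / 24.5 = 8.204 mol
n(Q) = 133.4 / 108.49 = 1.230 mol
n/ν for A = 3.637/2 = 1.819
n/ν for T = 8.204/4 = 2.051
n/ν for Q = 1.230/1 = 1.230
Smallest n/ν is Q → limiting reagent.
A consumed = (2/1) × 1.230 = 2.460 mol
A remaining = 3.637 − 2.460 = 1.177 mol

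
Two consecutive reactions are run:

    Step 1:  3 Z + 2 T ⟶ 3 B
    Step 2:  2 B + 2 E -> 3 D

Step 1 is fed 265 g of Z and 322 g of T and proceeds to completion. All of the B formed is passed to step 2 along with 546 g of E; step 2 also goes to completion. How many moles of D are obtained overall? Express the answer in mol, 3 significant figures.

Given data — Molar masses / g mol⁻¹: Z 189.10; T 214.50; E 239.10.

2.10 mol

Step 1:
n(Z) = 265.0 / 189.10 = 1.401 mol
n(T) = 322.0 / 214.50 = 1.501 mol
n/ν → Z: 0.4670, T: 0.7505; Z is limiting.
n(B) produced = (3/3) × 1.401 = 1.401 mol
Step 2:
n(B) available = 1.401 mol
n(E) = 546.0 / 239.10 = 2.284 mol
n/ν → B: 0.7005, E: 1.142; B is limiting.
n(D) = (3/2) × 1.401 = 2.102 mol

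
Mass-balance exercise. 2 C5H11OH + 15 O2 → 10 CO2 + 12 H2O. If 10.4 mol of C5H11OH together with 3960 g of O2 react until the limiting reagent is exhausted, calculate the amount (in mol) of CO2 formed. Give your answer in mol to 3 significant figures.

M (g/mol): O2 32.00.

n(C5H11OH) = 10.40 mol
n(O2) = 3960 / 32.00 = 123.8 mol
n/ν → C5H11OH: 5.200, O2: 8.253; C5H11OH is limiting.
n(CO2) = (10/2) × 10.40 = 52.00 mol

52.0 mol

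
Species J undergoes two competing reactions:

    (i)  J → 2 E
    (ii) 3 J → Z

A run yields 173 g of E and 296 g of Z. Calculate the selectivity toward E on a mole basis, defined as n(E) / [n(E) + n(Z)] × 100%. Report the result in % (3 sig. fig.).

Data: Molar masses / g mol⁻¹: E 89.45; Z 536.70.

n(E) = 173 / 89.45 = 1.934 mol
n(Z) = 296 / 536.70 = 0.5515 mol
selectivity = 1.934/(1.934+0.5515) × 100 = 77.81 %

77.8 %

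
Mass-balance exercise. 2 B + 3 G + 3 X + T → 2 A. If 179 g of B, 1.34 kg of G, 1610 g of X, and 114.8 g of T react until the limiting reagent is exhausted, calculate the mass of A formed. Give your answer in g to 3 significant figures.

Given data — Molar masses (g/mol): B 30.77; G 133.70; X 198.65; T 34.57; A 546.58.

2950 g

n(B) = 179.0 / 30.77 = 5.817 mol
n(G) = 1.340×1000 / 133.70 = 10.02 mol
n(X) = 1610 / 198.65 = 8.105 mol
n(T) = 114.8 / 34.57 = 3.321 mol
n/ν → B: 2.909, G: 3.340, X: 2.702, T: 3.321; X is limiting.
n(A) = (2/3) × 8.105 = 5.403 mol
mass = 5.403 × 546.58 = 2953 g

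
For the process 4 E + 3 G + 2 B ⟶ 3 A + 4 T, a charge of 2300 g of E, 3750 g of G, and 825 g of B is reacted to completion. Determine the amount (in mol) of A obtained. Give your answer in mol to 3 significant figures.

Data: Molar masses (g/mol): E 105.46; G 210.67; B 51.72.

n(E) = 2300 / 105.46 = 21.81 mol
n(G) = 3750 / 210.67 = 17.80 mol
n(B) = 825.0 / 51.72 = 15.95 mol
n/ν → E: 5.453, G: 5.933, B: 7.975; E is limiting.
n(A) = (3/4) × 21.81 = 16.36 mol

16.4 mol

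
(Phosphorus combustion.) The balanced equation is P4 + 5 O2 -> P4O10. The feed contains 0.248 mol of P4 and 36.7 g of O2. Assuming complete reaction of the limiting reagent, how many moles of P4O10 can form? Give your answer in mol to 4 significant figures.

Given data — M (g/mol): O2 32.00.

0.2294 mol

n(P4) = 0.2480 mol
n(O2) = 36.70 / 32.00 = 1.147 mol
n/ν → P4: 0.2480, O2: 0.2294; O2 is limiting.
n(P4O10) = (1/5) × 1.147 = 0.2294 mol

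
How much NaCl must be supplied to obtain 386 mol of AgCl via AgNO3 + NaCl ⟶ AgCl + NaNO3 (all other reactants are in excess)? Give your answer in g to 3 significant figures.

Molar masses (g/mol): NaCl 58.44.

n(AgCl) = 386.0 mol
n(NaCl) = (1/1) × 386.0 = 386.0 mol
mass = 386.0 × 58.44 = 22560 g

22600 g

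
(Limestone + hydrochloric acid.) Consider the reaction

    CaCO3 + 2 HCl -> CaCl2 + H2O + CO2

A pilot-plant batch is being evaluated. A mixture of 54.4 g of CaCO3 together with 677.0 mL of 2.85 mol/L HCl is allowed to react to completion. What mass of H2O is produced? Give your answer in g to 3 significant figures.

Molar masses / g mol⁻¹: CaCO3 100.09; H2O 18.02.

9.79 g

n(CaCO3) = 54.40 / 100.09 = 0.5435 mol
n(HCl) = 2.85 × 677.0/1000 = 1.929 mol
n/ν for CaCO3 = 0.5435/1 = 0.5435
n/ν for HCl = 1.929/2 = 0.9645
Smallest n/ν is CaCO3 → limiting reagent.
n(H2O) = (1/1) × 0.5435 = 0.5435 mol
mass = 0.5435 × 18.02 = 9.794 g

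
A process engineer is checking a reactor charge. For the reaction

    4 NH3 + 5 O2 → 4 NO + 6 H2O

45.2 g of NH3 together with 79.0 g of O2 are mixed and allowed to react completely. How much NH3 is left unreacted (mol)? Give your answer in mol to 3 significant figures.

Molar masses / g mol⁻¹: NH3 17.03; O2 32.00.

0.679 mol

n(NH3) = 45.20 / 17.03 = 2.654 mol
n(O2) = 79.00 / 32.00 = 2.469 mol
n/ν → NH3: 0.6635, O2: 0.4938; O2 is limiting.
NH3 consumed = (4/5) × 2.469 = 1.975 mol
NH3 remaining = 2.654 − 1.975 = 0.6790 mol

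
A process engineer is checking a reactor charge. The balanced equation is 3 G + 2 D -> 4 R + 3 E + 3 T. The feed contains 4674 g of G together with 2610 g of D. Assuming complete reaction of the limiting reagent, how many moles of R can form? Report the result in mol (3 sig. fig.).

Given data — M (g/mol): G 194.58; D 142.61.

n(G) = 4674 / 194.58 = 24.02 mol
n(D) = 2610 / 142.61 = 18.30 mol
n/ν → G: 8.007, D: 9.150; G is limiting.
n(R) = (4/3) × 24.02 = 32.03 mol

32.0 mol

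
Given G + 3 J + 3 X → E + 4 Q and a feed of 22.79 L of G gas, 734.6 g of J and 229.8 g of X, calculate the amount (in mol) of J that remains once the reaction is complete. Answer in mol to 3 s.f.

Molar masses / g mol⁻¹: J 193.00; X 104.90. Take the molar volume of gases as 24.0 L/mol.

n(G) = 22.79 / 24.0 = 0.9496 mol
n(J) = 734.6 / 193.00 = 3.806 mol
n(X) = 229.8 / 104.90 = 2.191 mol
n/ν for G = 0.9496/1 = 0.9496
n/ν for J = 3.806/3 = 1.269
n/ν for X = 2.191/3 = 0.7303
Smallest n/ν is X → limiting reagent.
J consumed = (3/3) × 2.191 = 2.191 mol
J remaining = 3.806 − 2.191 = 1.615 mol

1.62 mol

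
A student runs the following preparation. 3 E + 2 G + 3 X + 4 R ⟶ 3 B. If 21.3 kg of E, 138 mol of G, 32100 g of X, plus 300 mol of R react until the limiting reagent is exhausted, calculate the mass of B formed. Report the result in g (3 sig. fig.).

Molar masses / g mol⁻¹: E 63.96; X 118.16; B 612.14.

n(E) = 21.30×1000 / 63.96 = 333.0 mol
n(G) = 138.0 mol
n(X) = 32100 / 118.16 = 271.7 mol
n(R) = 300.0 mol
n/ν → E: 111.0, G: 69.00, X: 90.57, R: 75.00; G is limiting.
n(B) = (3/2) × 138.0 = 207.0 mol
mass = 207.0 × 612.14 = 126700 g

127000 g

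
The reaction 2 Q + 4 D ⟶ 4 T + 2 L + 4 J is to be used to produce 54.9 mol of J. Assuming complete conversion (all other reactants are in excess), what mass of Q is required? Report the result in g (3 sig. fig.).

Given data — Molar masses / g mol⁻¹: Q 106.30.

2920 g

n(J) = 54.90 mol
n(Q) = (2/4) × 54.90 = 27.45 mol
mass = 27.45 × 106.30 = 2918 g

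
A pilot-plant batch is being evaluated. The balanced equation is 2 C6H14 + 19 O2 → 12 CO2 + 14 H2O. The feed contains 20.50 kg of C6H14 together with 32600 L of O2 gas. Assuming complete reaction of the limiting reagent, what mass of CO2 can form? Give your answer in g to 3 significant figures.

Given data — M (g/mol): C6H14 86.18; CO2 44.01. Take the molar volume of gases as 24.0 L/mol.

37800 g

n(C6H14) = 20.50×1000 / 86.18 = 237.9 mol
n(O2) = 32600 / 24.0 = 1358 mol
n/ν for C6H14 = 237.9/2 = 119.0
n/ν for O2 = 1358/19 = 71.47
Smallest n/ν is O2 → limiting reagent.
n(CO2) = (12/19) × 1358 = 857.7 mol
mass = 857.7 × 44.01 = 37750 g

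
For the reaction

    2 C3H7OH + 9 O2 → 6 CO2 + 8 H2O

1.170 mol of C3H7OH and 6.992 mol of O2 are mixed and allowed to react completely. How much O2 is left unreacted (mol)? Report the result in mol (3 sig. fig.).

n(C3H7OH) = 1.170 mol
n(O2) = 6.992 mol
n/ν → C3H7OH: 0.5850, O2: 0.7769; C3H7OH is limiting.
O2 consumed = (9/2) × 1.170 = 5.265 mol
O2 remaining = 6.992 − 5.265 = 1.727 mol

1.73 mol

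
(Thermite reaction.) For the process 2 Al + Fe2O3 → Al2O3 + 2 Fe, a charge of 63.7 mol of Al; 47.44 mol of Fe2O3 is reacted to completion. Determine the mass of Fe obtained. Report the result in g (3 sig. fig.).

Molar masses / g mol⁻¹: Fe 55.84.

3560 g

n(Al) = 63.70 mol
n(Fe2O3) = 47.44 mol
n/ν for Al = 63.70/2 = 31.85
n/ν for Fe2O3 = 47.44/1 = 47.44
Smallest n/ν is Al → limiting reagent.
n(Fe) = (2/2) × 63.70 = 63.70 mol
mass = 63.70 × 55.84 = 3557 g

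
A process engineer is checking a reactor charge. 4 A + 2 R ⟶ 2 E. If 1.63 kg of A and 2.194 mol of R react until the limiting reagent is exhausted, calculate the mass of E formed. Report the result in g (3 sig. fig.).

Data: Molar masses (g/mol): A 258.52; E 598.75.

1310 g

n(A) = 1.630×1000 / 258.52 = 6.305 mol
n(R) = 2.194 mol
n/ν for A = 6.305/4 = 1.576
n/ν for R = 2.194/2 = 1.097
Smallest n/ν is R → limiting reagent.
n(E) = (2/2) × 2.194 = 2.194 mol
mass = 2.194 × 598.75 = 1314 g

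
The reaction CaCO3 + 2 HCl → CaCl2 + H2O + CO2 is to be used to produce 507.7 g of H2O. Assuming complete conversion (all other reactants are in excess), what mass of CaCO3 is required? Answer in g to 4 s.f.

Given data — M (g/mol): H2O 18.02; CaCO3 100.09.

2820 g

n(H2O) = 507.7 / 18.02 = 28.17 mol
n(CaCO3) = (1/1) × 28.17 = 28.17 mol
mass = 28.17 × 100.09 = 2820 g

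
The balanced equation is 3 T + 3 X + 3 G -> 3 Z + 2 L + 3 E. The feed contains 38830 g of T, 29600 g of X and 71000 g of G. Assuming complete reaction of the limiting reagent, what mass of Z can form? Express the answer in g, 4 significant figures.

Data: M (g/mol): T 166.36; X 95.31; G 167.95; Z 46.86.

10940 g

n(T) = 38830 / 166.36 = 233.4 mol
n(X) = 29600 / 95.31 = 310.6 mol
n(G) = 71000 / 167.95 = 422.7 mol
n/ν for T = 233.4/3 = 77.80
n/ν for X = 310.6/3 = 103.5
n/ν for G = 422.7/3 = 140.9
Smallest n/ν is T → limiting reagent.
n(Z) = (3/3) × 233.4 = 233.4 mol
mass = 233.4 × 46.86 = 10940 g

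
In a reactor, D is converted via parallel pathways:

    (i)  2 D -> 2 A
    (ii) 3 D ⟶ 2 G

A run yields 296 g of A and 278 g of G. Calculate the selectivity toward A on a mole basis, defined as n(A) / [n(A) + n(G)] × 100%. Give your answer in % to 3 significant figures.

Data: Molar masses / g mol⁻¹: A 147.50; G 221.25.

n(A) = 296 / 147.50 = 2.007 mol
n(G) = 278 / 221.25 = 1.256 mol
selectivity = 2.007/(2.007+1.256) × 100 = 61.51 %

61.5 %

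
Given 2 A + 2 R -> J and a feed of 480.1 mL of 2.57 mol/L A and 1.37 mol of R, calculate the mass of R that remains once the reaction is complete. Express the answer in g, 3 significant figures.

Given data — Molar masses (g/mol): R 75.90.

10.3 g

n(A) = 2.57 × 480.1/1000 = 1.234 mol
n(R) = 1.370 mol
n/ν → A: 0.6170, R: 0.6850; A is limiting.
R consumed = (2/2) × 1.234 = 1.234 mol
R remaining = 1.370 − 1.234 = 0.1360 mol
mass = 0.1360 × 75.90 = 10.32 g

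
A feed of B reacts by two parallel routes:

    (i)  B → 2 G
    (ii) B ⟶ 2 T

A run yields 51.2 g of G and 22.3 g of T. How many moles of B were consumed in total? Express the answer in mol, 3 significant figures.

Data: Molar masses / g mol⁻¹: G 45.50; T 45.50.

0.808 mol

n(G) = 51.2 / 45.50 = 1.125 mol
n(T) = 22.3 / 45.50 = 0.4901 mol
n(B) via (i) = (1/2)×1.125 = 0.5625 mol
n(B) via (ii) = (1/2)×0.4901 = 0.2451 mol
total n(B) = 0.5625 + 0.2451 = 0.8076 mol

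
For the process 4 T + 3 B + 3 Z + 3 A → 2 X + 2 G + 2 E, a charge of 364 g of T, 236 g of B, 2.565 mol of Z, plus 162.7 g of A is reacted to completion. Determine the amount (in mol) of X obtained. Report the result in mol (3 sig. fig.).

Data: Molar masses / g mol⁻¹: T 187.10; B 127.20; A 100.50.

n(T) = 364.0 / 187.10 = 1.945 mol
n(B) = 236.0 / 127.20 = 1.855 mol
n(Z) = 2.565 mol
n(A) = 162.7 / 100.50 = 1.619 mol
n/ν → T: 0.4863, B: 0.6183, Z: 0.8550, A: 0.5397; T is limiting.
n(X) = (2/4) × 1.945 = 0.9725 mol

0.973 mol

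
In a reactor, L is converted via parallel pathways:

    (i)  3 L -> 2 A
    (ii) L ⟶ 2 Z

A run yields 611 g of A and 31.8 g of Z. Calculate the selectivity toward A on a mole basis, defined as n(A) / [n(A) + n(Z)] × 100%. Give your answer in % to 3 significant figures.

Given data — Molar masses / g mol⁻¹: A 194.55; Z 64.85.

86.5 %

n(A) = 611 / 194.55 = 3.141 mol
n(Z) = 31.8 / 64.85 = 0.4904 mol
selectivity = 3.141/(3.141+0.4904) × 100 = 86.50 %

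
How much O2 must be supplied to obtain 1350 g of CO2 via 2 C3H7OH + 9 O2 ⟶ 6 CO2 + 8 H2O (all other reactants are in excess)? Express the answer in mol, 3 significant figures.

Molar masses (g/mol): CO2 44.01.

46.0 mol

n(CO2) = 1350 / 44.01 = 30.67 mol
n(O2) = (9/6) × 30.67 = 46.01 mol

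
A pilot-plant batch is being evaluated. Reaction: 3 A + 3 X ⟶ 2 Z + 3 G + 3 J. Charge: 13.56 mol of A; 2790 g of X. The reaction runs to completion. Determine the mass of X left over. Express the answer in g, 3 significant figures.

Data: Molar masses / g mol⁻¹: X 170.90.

473 g

n(A) = 13.56 mol
n(X) = 2790 / 170.90 = 16.33 mol
n/ν for A = 13.56/3 = 4.520
n/ν for X = 16.33/3 = 5.443
Smallest n/ν is A → limiting reagent.
X consumed = (3/3) × 13.56 = 13.56 mol
X remaining = 16.33 − 13.56 = 2.770 mol
mass = 2.770 × 170.90 = 473.4 g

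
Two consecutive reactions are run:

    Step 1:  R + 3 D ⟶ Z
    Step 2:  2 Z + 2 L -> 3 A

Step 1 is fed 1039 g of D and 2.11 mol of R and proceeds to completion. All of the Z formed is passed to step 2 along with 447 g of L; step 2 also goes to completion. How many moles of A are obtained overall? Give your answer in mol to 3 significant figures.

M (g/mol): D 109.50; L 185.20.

3.17 mol

Step 1:
n(D) = 1039 / 109.50 = 9.489 mol
n(R) = 2.110 mol
n/ν for D = 9.489/3 = 3.163
n/ν for R = 2.110/1 = 2.110
Smallest n/ν is R → limiting reagent.
n(Z) produced = (1/1) × 2.110 = 2.110 mol
Step 2:
n(Z) available = 2.110 mol
n(L) = 447.0 / 185.20 = 2.414 mol
n/ν for Z = 2.110/2 = 1.055
n/ν for L = 2.414/2 = 1.207
Smallest n/ν is Z → limiting reagent.
n(A) = (3/2) × 2.110 = 3.165 mol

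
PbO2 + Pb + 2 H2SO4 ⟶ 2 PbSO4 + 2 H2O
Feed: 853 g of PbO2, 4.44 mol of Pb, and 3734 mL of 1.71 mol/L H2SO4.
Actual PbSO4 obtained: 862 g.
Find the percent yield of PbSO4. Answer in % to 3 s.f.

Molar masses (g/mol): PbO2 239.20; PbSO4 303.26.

44.5 %

n(PbO2) = 853.0 / 239.20 = 3.566 mol
n(Pb) = 4.440 mol
n(H2SO4) = 1.71 × 3734/1000 = 6.385 mol
n/ν for PbO2 = 3.566/1 = 3.566
n/ν for Pb = 4.440/1 = 4.440
n/ν for H2SO4 = 6.385/2 = 3.193
Smallest n/ν is H2SO4 → limiting reagent.
theoretical n(PbSO4) = (2/2) × 6.385 = 6.385 mol → 1936 g
% yield = 862 / 1936 × 100 = 44.52 %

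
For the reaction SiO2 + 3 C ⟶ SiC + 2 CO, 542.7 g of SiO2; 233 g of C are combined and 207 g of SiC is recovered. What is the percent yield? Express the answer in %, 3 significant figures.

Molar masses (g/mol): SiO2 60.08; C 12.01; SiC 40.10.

n(SiO2) = 542.7 / 60.08 = 9.033 mol
n(C) = 233.0 / 12.01 = 19.40 mol
n/ν for SiO2 = 9.033/1 = 9.033
n/ν for C = 19.40/3 = 6.467
Smallest n/ν is C → limiting reagent.
theoretical n(SiC) = (1/3) × 19.40 = 6.467 mol → 259.3 g
% yield = 207 / 259.3 × 100 = 79.83 %

79.8 %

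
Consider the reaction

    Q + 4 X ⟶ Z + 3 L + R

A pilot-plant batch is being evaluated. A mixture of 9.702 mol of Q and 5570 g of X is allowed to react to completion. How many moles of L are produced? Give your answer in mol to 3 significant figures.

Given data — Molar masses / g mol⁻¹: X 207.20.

20.2 mol

n(Q) = 9.702 mol
n(X) = 5570 / 207.20 = 26.88 mol
n/ν for Q = 9.702/1 = 9.702
n/ν for X = 26.88/4 = 6.720
Smallest n/ν is X → limiting reagent.
n(L) = (3/4) × 26.88 = 20.16 mol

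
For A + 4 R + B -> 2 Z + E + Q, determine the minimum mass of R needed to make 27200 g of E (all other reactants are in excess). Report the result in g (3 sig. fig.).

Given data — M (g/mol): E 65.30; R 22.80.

n(E) = 27200 / 65.30 = 416.5 mol
n(R) = (4/1) × 416.5 = 1666 mol
mass = 1666 × 22.80 = 37980 g

38000 g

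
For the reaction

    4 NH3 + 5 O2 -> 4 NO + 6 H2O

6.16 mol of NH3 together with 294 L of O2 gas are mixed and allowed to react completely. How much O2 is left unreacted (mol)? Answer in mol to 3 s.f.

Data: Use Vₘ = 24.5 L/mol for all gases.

4.30 mol

n(NH3) = 6.160 mol
n(O2) = 294.0 / 24.5 = 12.00 mol
n/ν → NH3: 1.540, O2: 2.400; NH3 is limiting.
O2 consumed = (5/4) × 6.160 = 7.700 mol
O2 remaining = 12.00 − 7.700 = 4.300 mol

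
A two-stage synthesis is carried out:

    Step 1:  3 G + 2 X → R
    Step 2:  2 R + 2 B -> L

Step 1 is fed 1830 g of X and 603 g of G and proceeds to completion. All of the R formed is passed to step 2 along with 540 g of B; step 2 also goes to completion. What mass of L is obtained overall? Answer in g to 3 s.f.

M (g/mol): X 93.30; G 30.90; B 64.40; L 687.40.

2240 g

Step 1:
n(X) = 1830 / 93.30 = 19.61 mol
n(G) = 603.0 / 30.90 = 19.51 mol
n/ν → X: 9.805, G: 6.503; G is limiting.
n(R) produced = (1/3) × 19.51 = 6.503 mol
Step 2:
n(R) available = 6.503 mol
n(B) = 540.0 / 64.40 = 8.385 mol
n/ν → R: 3.252, B: 4.193; R is limiting.
n(L) = (1/2) × 6.503 = 3.252 mol
mass = 3.252 × 687.40 = 2235 g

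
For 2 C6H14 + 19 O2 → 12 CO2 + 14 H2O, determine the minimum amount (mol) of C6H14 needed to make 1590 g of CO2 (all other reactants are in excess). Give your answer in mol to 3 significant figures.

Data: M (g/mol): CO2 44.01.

n(CO2) = 1590 / 44.01 = 36.13 mol
n(C6H14) = (2/12) × 36.13 = 6.022 mol

6.02 mol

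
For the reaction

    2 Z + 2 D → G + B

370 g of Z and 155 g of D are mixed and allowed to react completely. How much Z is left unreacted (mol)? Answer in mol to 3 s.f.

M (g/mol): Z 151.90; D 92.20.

n(Z) = 370.0 / 151.90 = 2.436 mol
n(D) = 155.0 / 92.20 = 1.681 mol
n/ν for Z = 2.436/2 = 1.218
n/ν for D = 1.681/2 = 0.8405
Smallest n/ν is D → limiting reagent.
Z consumed = (2/2) × 1.681 = 1.681 mol
Z remaining = 2.436 − 1.681 = 0.7550 mol

0.755 mol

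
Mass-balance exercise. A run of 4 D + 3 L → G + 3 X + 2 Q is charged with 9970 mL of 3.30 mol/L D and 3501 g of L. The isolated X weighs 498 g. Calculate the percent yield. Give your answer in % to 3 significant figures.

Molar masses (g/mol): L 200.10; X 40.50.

70.3 %

n(D) = 3.30 × 9970/1000 = 32.90 mol
n(L) = 3501 / 200.10 = 17.50 mol
n/ν for D = 32.90/4 = 8.225
n/ν for L = 17.50/3 = 5.833
Smallest n/ν is L → limiting reagent.
theoretical n(X) = (3/3) × 17.50 = 17.50 mol → 708.8 g
% yield = 498 / 708.8 × 100 = 70.26 %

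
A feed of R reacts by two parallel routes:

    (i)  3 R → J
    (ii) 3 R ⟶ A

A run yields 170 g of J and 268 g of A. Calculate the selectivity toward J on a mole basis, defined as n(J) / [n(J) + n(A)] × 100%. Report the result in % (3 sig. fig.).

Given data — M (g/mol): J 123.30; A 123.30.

n(J) = 170 / 123.30 = 1.379 mol
n(A) = 268 / 123.30 = 2.174 mol
selectivity = 1.379/(1.379+2.174) × 100 = 38.81 %

38.8 %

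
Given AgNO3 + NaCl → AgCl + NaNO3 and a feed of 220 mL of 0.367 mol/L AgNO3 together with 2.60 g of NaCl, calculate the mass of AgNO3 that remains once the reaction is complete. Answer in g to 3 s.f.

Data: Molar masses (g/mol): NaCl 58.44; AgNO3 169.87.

6.16 g

n(AgNO3) = 0.367 × 220.0/1000 = 0.08074 mol
n(NaCl) = 2.600 / 58.44 = 0.04449 mol
n/ν → AgNO3: 0.08074, NaCl: 0.04449; NaCl is limiting.
AgNO3 consumed = (1/1) × 0.04449 = 0.04449 mol
AgNO3 remaining = 0.08074 − 0.04449 = 0.03625 mol
mass = 0.03625 × 169.87 = 6.158 g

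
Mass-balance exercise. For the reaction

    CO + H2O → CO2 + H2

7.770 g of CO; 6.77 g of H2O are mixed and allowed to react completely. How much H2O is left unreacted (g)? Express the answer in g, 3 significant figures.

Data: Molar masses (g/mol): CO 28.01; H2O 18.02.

1.77 g

n(CO) = 7.770 / 28.01 = 0.2774 mol
n(H2O) = 6.770 / 18.02 = 0.3757 mol
n/ν for CO = 0.2774/1 = 0.2774
n/ν for H2O = 0.3757/1 = 0.3757
Smallest n/ν is CO → limiting reagent.
H2O consumed = (1/1) × 0.2774 = 0.2774 mol
H2O remaining = 0.3757 − 0.2774 = 0.09830 mol
mass = 0.09830 × 18.02 = 1.771 g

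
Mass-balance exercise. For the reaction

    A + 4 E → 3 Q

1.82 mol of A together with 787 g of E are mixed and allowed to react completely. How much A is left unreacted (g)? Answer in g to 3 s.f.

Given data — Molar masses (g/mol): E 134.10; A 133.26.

47.0 g

n(A) = 1.820 mol
n(E) = 787.0 / 134.10 = 5.869 mol
n/ν for A = 1.820/1 = 1.820
n/ν for E = 5.869/4 = 1.467
Smallest n/ν is E → limiting reagent.
A consumed = (1/4) × 5.869 = 1.467 mol
A remaining = 1.820 − 1.467 = 0.3530 mol
mass = 0.3530 × 133.26 = 47.04 g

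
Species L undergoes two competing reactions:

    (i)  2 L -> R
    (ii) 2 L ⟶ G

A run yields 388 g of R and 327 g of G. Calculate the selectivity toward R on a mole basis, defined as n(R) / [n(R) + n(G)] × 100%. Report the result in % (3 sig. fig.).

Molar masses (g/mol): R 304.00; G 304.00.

54.3 %

n(R) = 388 / 304.00 = 1.276 mol
n(G) = 327 / 304.00 = 1.076 mol
selectivity = 1.276/(1.276+1.076) × 100 = 54.25 %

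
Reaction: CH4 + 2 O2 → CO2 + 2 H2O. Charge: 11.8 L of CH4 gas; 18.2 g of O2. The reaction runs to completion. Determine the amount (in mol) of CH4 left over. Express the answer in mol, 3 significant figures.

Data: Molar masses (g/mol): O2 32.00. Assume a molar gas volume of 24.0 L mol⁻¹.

n(CH4) = 11.80 / 24.0 = 0.4917 mol
n(O2) = 18.20 / 32.00 = 0.5688 mol
n/ν for CH4 = 0.4917/1 = 0.4917
n/ν for O2 = 0.5688/2 = 0.2844
Smallest n/ν is O2 → limiting reagent.
CH4 consumed = (1/2) × 0.5688 = 0.2844 mol
CH4 remaining = 0.4917 − 0.2844 = 0.2073 mol

0.207 mol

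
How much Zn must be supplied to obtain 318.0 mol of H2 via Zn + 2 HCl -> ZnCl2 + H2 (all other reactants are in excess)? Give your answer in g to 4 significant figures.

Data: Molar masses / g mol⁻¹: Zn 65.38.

n(H2) = 318.0 mol
n(Zn) = (1/1) × 318.0 = 318.0 mol
mass = 318.0 × 65.38 = 20790 g

20790 g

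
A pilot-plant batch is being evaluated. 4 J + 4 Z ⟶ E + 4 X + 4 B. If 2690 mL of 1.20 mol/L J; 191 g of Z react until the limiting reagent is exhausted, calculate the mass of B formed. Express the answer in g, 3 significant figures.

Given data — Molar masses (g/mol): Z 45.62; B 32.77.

106 g

n(J) = 1.20 × 2690/1000 = 3.228 mol
n(Z) = 191.0 / 45.62 = 4.187 mol
n/ν for J = 3.228/4 = 0.8070
n/ν for Z = 4.187/4 = 1.047
Smallest n/ν is J → limiting reagent.
n(B) = (4/4) × 3.228 = 3.228 mol
mass = 3.228 × 32.77 = 105.8 g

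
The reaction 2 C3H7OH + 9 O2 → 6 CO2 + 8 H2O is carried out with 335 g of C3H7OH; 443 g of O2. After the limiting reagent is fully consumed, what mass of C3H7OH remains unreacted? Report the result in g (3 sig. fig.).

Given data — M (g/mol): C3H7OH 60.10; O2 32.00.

n(C3H7OH) = 335.0 / 60.10 = 5.574 mol
n(O2) = 443.0 / 32.00 = 13.84 mol
n/ν for C3H7OH = 5.574/2 = 2.787
n/ν for O2 = 13.84/9 = 1.538
Smallest n/ν is O2 → limiting reagent.
C3H7OH consumed = (2/9) × 13.84 = 3.076 mol
C3H7OH remaining = 5.574 − 3.076 = 2.498 mol
mass = 2.498 × 60.10 = 150.1 g

150 g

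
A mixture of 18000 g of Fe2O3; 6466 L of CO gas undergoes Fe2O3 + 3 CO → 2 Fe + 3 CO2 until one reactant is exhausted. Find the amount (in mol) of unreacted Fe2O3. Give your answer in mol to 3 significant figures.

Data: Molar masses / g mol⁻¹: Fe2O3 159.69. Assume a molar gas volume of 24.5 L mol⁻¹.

24.7 mol

n(Fe2O3) = 18000 / 159.69 = 112.7 mol
n(CO) = 6466 / 24.5 = 263.9 mol
n/ν → Fe2O3: 112.7, CO: 87.97; CO is limiting.
Fe2O3 consumed = (1/3) × 263.9 = 87.97 mol
Fe2O3 remaining = 112.7 − 87.97 = 24.73 mol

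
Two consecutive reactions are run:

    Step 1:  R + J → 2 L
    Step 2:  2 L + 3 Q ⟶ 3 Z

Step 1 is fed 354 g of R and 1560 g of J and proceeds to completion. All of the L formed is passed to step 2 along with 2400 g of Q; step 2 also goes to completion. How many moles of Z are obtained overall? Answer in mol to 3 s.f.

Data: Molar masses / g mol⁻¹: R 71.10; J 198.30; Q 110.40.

14.9 mol

Step 1:
n(R) = 354.0 / 71.10 = 4.979 mol
n(J) = 1560 / 198.30 = 7.867 mol
n/ν for R = 4.979/1 = 4.979
n/ν for J = 7.867/1 = 7.867
Smallest n/ν is R → limiting reagent.
n(L) produced = (2/1) × 4.979 = 9.958 mol
Step 2:
n(L) available = 9.958 mol
n(Q) = 2400 / 110.40 = 21.74 mol
n/ν for L = 9.958/2 = 4.979
n/ν for Q = 21.74/3 = 7.247
Smallest n/ν is L → limiting reagent.
n(Z) = (3/2) × 9.958 = 14.94 mol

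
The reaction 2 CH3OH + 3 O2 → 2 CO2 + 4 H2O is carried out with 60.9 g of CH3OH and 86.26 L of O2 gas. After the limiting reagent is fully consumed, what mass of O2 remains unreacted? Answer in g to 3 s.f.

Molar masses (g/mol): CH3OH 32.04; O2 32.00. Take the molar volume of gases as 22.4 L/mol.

n(CH3OH) = 60.90 / 32.04 = 1.901 mol
n(O2) = 86.26 / 22.4 = 3.851 mol
n/ν for CH3OH = 1.901/2 = 0.9505
n/ν for O2 = 3.851/3 = 1.284
Smallest n/ν is CH3OH → limiting reagent.
O2 consumed = (3/2) × 1.901 = 2.852 mol
O2 remaining = 3.851 − 2.852 = 0.9990 mol
mass = 0.9990 × 32.00 = 31.97 g

32.0 g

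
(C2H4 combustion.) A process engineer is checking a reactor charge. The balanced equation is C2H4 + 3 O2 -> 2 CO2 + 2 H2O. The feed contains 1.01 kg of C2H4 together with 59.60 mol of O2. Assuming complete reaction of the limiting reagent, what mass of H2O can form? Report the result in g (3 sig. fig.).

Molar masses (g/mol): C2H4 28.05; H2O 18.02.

716 g

n(C2H4) = 1.010×1000 / 28.05 = 36.01 mol
n(O2) = 59.60 mol
n/ν for C2H4 = 36.01/1 = 36.01
n/ν for O2 = 59.60/3 = 19.87
Smallest n/ν is O2 → limiting reagent.
n(H2O) = (2/3) × 59.60 = 39.73 mol
mass = 39.73 × 18.02 = 715.9 g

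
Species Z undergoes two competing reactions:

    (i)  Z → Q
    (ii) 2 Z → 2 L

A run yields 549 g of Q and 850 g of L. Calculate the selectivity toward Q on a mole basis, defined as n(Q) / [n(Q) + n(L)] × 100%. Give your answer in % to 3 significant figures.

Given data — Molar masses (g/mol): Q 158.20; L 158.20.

n(Q) = 549 / 158.20 = 3.470 mol
n(L) = 850 / 158.20 = 5.373 mol
selectivity = 3.470/(3.470+5.373) × 100 = 39.24 %

39.2 %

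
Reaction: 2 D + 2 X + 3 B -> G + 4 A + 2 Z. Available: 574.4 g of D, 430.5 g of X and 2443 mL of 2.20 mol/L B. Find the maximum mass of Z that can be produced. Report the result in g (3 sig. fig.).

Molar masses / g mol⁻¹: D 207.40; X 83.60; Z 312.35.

n(D) = 574.4 / 207.40 = 2.770 mol
n(X) = 430.5 / 83.60 = 5.150 mol
n(B) = 2.20 × 2443/1000 = 5.375 mol
n/ν → D: 1.385, X: 2.575, B: 1.792; D is limiting.
n(Z) = (2/2) × 2.770 = 2.770 mol
mass = 2.770 × 312.35 = 865.2 g

865 g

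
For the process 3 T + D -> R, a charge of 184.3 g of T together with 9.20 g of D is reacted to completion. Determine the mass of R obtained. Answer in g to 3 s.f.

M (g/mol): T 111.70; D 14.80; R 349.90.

192 g

n(T) = 184.3 / 111.70 = 1.650 mol
n(D) = 9.200 / 14.80 = 0.6216 mol
n/ν → T: 0.5500, D: 0.6216; T is limiting.
n(R) = (1/3) × 1.650 = 0.5500 mol
mass = 0.5500 × 349.90 = 192.4 g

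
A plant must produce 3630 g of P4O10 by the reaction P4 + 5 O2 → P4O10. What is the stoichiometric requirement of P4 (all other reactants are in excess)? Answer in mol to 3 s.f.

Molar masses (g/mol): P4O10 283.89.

12.8 mol

n(P4O10) = 3630 / 283.89 = 12.79 mol
n(P4) = (1/1) × 12.79 = 12.79 mol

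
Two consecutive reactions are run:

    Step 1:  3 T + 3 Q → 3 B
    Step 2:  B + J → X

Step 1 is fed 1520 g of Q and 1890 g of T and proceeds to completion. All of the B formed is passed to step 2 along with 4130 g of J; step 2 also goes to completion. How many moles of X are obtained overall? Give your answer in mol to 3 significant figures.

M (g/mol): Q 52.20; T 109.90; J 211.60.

17.2 mol

Step 1:
n(Q) = 1520 / 52.20 = 29.12 mol
n(T) = 1890 / 109.90 = 17.20 mol
n/ν for Q = 29.12/3 = 9.707
n/ν for T = 17.20/3 = 5.733
Smallest n/ν is T → limiting reagent.
n(B) produced = (3/3) × 17.20 = 17.20 mol
Step 2:
n(B) available = 17.20 mol
n(J) = 4130 / 211.60 = 19.52 mol
n/ν for B = 17.20/1 = 17.20
n/ν for J = 19.52/1 = 19.52
Smallest n/ν is B → limiting reagent.
n(X) = (1/1) × 17.20 = 17.20 mol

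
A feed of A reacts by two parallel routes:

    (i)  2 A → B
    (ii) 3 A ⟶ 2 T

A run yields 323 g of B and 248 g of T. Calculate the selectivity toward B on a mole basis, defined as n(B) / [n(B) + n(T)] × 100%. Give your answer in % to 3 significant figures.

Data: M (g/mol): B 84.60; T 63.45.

49.4 %

n(B) = 323 / 84.60 = 3.818 mol
n(T) = 248 / 63.45 = 3.909 mol
selectivity = 3.818/(3.818+3.909) × 100 = 49.41 %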